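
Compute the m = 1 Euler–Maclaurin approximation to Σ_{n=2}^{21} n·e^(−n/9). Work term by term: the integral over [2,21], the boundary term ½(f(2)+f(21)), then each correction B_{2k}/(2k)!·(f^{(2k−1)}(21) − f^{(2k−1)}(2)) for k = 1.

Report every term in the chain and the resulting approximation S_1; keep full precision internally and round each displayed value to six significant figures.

S_1 ≈ 54.8468

Integral: ∫_2^21 x·e^(−x/9) dx = 53.0906.
Endpoint term: (f(2) + f(21))/2 = (1.60147 + 2.03641)/2 = 1.81894.
So far: 54.9095.
k=1: B_{2}/(2)! × [f^{(1)}(21) − f^{(1)}(2)] = 1/12 × (-0.129296 − 0.622796) = -0.0626743.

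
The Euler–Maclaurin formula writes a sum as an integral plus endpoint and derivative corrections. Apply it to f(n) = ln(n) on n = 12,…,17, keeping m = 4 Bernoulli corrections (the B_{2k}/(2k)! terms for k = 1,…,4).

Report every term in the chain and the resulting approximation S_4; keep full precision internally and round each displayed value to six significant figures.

The integral term ∫_12^17 ln(x) dx = 13.3457.
Boundary: ½(f(12) + f(17)) = ½(2.48491 + 2.83321) = 2.65906.
Integral + boundary = 16.0048.
k=1: B_{2}/(2)! × [f^{(1)}(17) − f^{(1)}(12)] = 1/12 × (0.0588235 − 0.0833333) = -0.00204248.
After k=1: 16.0028.
k=2: B_{4}/(4)! × [f^{(3)}(17) − f^{(3)}(12)] = −1/720 × (0.000407083 − 0.00115741) = 1.04212e-06.
After k=2: 16.0028.
k=3: B_{6}/(6)! × [f^{(5)}(17) − f^{(5)}(12)] = 1/30240 × (1.69031e-05 − 9.64506e-05) = -2.63054e-09.
After k=3: 16.0028.
k=4: B_{8}/(8)! × [f^{(7)}(17) − f^{(7)}(12)] = −1/1209600 × (1.75465e-06 − 2.00939e-05) = 1.51614e-11.

S_4 ≈ 16.0028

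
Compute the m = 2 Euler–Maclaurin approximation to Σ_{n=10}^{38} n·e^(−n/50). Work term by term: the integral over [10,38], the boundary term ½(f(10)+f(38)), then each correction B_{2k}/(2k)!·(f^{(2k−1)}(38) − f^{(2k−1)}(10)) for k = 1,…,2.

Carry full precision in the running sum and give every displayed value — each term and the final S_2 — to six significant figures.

S_2 ≈ 411.394

Integral: ∫_10^38 x·e^(−x/50) dx = 398.460.
Boundary: ½(f(10) + f(38)) = ½(8.18731 + 17.7713) = 12.9793.
Running total after boundary: 411.439.
k=1: B_{2}/(2)! × [f^{(1)}(38) − f^{(1)}(10)] = 1/12 × (0.112240 − 0.654985) = -0.0452287.
Partial sum through k=1: 411.394.
k=2: B_{4}/(4)! × [f^{(3)}(38) − f^{(3)}(10)] = −1/720 × (0.000419029 − 0.000916978) = 6.91596e-07.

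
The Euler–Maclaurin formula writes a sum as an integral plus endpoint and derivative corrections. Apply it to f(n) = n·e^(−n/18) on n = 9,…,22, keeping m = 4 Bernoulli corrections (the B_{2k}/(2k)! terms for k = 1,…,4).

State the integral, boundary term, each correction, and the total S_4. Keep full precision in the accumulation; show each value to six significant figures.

S_4 ≈ 88.6190

The integral term ∫_9^22 x·e^(−x/18) dx = 82.6800.
½[f(9) + f(22)] = ½[5.45878 + 6.48065] = 5.96971.
Running total after boundary: 88.6497.
Correction k=1: B_{2}/2! · (f^{(1)}(22) − f^{(1)}(9)) = 1/12 · (-0.0654611 − 0.303265) = -0.0307272.
Partial sum through k=1: 88.6190.
Correction k=2: B_{4}/4! · (f^{(3)}(22) − f^{(3)}(9)) = −1/720 · (0.00161632 − 0.00468002) = 4.25514e-06.
Partial sum through k=2: 88.6190.
Correction k=3: B_{6}/6! · (f^{(5)}(22) − f^{(5)}(9)) = 1/30240 · (1.06009e-05 − 2.60001e-05) = -5.09234e-10.
Partial sum through k=3: 88.6190.
Correction k=4: B_{8}/8! · (f^{(7)}(22) − f^{(7)}(9)) = −1/1209600 · (5.00405e-08 − 1.15913e-07) = 5.44579e-14.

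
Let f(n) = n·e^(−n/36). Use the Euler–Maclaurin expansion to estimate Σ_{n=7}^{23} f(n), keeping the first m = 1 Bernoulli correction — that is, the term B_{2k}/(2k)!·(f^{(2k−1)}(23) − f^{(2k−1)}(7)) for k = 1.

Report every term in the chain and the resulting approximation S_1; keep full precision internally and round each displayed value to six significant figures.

S_1 ≈ 162.154

The integral term ∫_7^23 x·e^(−x/36) dx = 153.242.
Endpoint term: (f(7) + f(23))/2 = (5.76304 + 12.1412)/2 = 8.95213.
So far: 162.194.
Correction k=1: B_{2}/2! · (f^{(1)}(23) − f^{(1)}(7)) = 1/12 · (0.190623 − 0.663207) = -0.0393820.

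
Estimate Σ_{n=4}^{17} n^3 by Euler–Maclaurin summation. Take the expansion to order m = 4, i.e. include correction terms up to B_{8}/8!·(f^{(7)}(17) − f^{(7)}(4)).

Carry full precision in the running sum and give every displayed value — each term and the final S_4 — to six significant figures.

S_4 ≈ 23373.0

The integral term ∫_4^17 x^3 dx = 20816.2.
½[f(4) + f(17)] = ½[64.0000 + 4913.00] = 2488.50.
So far: 23304.8.
Correction k=1: B_{2}/2! · (f^{(1)}(17) − f^{(1)}(4)) = 1/12 · (867.000 − 48.0000) = 68.2500.
After k=1: 23373.0.
Correction k=2: B_{4}/4! · (f^{(3)}(17) − f^{(3)}(4)) = −1/720 · (6.00000 − 6.00000) = 0.00000.
After k=2: 23373.0.
Correction k=3: B_{6}/6! · (f^{(5)}(17) − f^{(5)}(4)) = 1/30240 · (0.00000 − 0.00000) = 0.00000.
After k=3: 23373.0.
Correction k=4: B_{8}/8! · (f^{(7)}(17) − f^{(7)}(4)) = −1/1209600 · (0.00000 − 0.00000) = 0.00000.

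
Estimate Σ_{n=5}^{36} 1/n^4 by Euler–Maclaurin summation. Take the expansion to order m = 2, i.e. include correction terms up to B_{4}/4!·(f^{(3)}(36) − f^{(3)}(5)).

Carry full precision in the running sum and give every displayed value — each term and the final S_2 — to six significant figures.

S_2 ≈ 0.00356435

The integral term ∫_5^36 1/x^4 dx = 0.00265952.
Endpoint term: (f(5) + f(36))/2 = (0.00160000 + 5.95374e-07)/2 = 0.000800298.
Integral + boundary = 0.00345982.
Correction k=1: B_{2}/2! · (f^{(1)}(36) − f^{(1)}(5)) = 1/12 · (-6.61527e-08 − (-0.00128000)) = 0.000106661.
After k=1: 0.00356648.
Correction k=2: B_{4}/4! · (f^{(3)}(36) − f^{(3)}(5)) = −1/720 · (-1.53131e-09 − (-0.00153600)) = -2.13333e-06.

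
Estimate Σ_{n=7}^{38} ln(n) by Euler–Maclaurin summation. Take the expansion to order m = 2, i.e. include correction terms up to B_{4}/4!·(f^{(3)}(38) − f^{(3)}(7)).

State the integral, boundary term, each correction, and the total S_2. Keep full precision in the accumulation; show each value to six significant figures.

S_2 ≈ 96.3889

Integral: ∫_7^38 ln(x) dx = 93.6069.
Boundary: ½(f(7) + f(38)) = ½(1.94591 + 3.63759) = 2.79175.
So far: 96.3987.
k=1: B_{2}/(2)! × [f^{(1)}(38) − f^{(1)}(7)] = 1/12 × (0.0263158 − 0.142857) = -0.00971178.
Running total after k=1: 96.3889.
k=2: B_{4}/(4)! × [f^{(3)}(38) − f^{(3)}(7)] = −1/720 × (3.64485e-05 − 0.00583090) = 8.04785e-06.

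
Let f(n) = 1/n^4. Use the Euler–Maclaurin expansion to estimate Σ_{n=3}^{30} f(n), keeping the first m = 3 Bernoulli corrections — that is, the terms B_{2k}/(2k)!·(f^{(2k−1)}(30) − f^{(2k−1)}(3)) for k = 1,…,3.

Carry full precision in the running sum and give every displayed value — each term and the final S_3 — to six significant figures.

S_3 ≈ 0.0198136

Integral: ∫_3^30 1/x^4 dx = 0.0123333.
½[f(3) + f(30)] = ½[0.0123457 + 1.23457e-06] = 0.00617346.
Running total after boundary: 0.0185068.
Correction k=1: B_{2}/2! · (f^{(1)}(30) − f^{(1)}(3)) = 1/12 · (-1.64609e-07 − (-0.0164609)) = 0.00137173.
Running total after k=1: 0.0198785.
Correction k=2: B_{4}/4! · (f^{(3)}(30) − f^{(3)}(3)) = −1/720 · (-5.48697e-09 − (-0.0548697)) = -7.62079e-05.
Running total after k=2: 0.0198023.
Correction k=3: B_{6}/6! · (f^{(5)}(30) − f^{(5)}(3)) = 1/30240 · (-3.41411e-10 − (-0.341411)) = 1.12901e-05.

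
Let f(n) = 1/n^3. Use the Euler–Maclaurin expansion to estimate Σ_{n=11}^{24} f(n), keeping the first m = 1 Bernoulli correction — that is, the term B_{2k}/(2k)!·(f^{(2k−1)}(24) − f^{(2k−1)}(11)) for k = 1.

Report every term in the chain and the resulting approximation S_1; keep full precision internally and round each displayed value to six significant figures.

S_1 ≈ 0.00369232

The integral term ∫_11^24 1/x^3 dx = 0.00326418.
½[f(11) + f(24)] = ½[0.000751315 + 7.23380e-05] = 0.000411826.
Integral + boundary = 0.00367600.
Correction k=1: B_{2}/2! · (f^{(1)}(24) − f^{(1)}(11)) = 1/12 · (-9.04225e-06 − (-0.000204904)) = 1.63218e-05.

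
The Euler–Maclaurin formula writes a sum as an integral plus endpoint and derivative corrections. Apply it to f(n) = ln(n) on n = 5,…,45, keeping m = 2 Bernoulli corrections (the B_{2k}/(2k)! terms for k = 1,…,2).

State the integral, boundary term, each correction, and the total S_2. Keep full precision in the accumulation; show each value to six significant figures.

S_2 ≈ 125.946

The integral term ∫_5^45 ln(x) dx = 123.253.
½[f(5) + f(45)] = ½[1.60944 + 3.80666] = 2.70805.
So far: 125.961.
k=1: B_{2}/(2)! × [f^{(1)}(45) − f^{(1)}(5)] = 1/12 × (0.0222222 − 0.200000) = -0.0148148.
After k=1: 125.946.
k=2: B_{4}/(4)! × [f^{(3)}(45) − f^{(3)}(5)] = −1/720 × (2.19479e-05 − 0.0160000) = 2.21917e-05.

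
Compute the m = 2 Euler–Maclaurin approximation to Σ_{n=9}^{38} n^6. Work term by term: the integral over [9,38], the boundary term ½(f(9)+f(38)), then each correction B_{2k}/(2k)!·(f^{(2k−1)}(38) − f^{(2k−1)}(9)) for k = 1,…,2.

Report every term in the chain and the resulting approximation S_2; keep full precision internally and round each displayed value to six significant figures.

∫_9^38 x^6 dx evaluates to 1.63444e+10.
Endpoint term: (f(9) + f(38))/2 = (531441 + 3.01094e+09)/2 = 1.50573e+09.
So far: 1.78501e+10.
k=1: B_{2}/(2)! × [f^{(1)}(38) − f^{(1)}(9)] = 1/12 × (4.75411e+08 − 354294) = 3.95881e+07.
Partial sum through k=1: 1.78897e+10.
k=2: B_{4}/(4)! × [f^{(3)}(38) − f^{(3)}(9)] = −1/720 × (6.58464e+06 − 87480.0) = -9023.83.

S_2 ≈ 1.78897e+10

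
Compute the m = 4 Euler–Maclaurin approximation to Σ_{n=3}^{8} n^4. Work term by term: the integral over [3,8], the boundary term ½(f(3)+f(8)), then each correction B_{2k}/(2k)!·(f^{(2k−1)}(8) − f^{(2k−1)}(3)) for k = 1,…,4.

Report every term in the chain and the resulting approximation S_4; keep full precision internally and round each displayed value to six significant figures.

S_4 ≈ 8755.00

∫_3^8 x^4 dx evaluates to 6505.00.
½[f(3) + f(8)] = ½[81.0000 + 4096.00] = 2088.50.
Running total after boundary: 8593.50.
Correction k=1: B_{2}/2! · (f^{(1)}(8) − f^{(1)}(3)) = 1/12 · (2048.00 − 108.000) = 161.667.
Partial sum through k=1: 8755.17.
Correction k=2: B_{4}/4! · (f^{(3)}(8) − f^{(3)}(3)) = −1/720 · (192.000 − 72.0000) = -0.166667.
Partial sum through k=2: 8755.00.
Correction k=3: B_{6}/6! · (f^{(5)}(8) − f^{(5)}(3)) = 1/30240 · (0.00000 − 0.00000) = 0.00000.
Partial sum through k=3: 8755.00.
Correction k=4: B_{8}/8! · (f^{(7)}(8) − f^{(7)}(3)) = −1/1209600 · (0.00000 − 0.00000) = 0.00000.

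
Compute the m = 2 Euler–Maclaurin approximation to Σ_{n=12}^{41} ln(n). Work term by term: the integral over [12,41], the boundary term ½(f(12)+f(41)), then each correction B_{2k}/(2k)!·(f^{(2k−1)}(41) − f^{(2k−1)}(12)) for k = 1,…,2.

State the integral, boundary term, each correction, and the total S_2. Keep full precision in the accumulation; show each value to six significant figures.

S_2 ≈ 96.5319

The integral term ∫_12^41 ln(x) dx = 93.4376.
½[f(12) + f(41)] = ½[2.48491 + 3.71357] = 3.09924.
So far: 96.5368.
k=1: B_{2}/(2)! × [f^{(1)}(41) − f^{(1)}(12)] = 1/12 × (0.0243902 − 0.0833333) = -0.00491192.
Partial sum through k=1: 96.5319.
k=2: B_{4}/(4)! × [f^{(3)}(41) − f^{(3)}(12)] = −1/720 × (2.90187e-05 − 0.00115741) = 1.56721e-06.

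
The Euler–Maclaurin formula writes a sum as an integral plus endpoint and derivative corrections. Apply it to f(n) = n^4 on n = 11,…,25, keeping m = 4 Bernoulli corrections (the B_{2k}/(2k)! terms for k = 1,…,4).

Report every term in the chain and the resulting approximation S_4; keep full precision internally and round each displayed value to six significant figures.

S_4 ≈ 2.12831e+06

The integral term ∫_11^25 x^4 dx = 1.92091e+06.
Boundary: ½(f(11) + f(25)) = ½(14641.0 + 390625) = 202633.
So far: 2.12355e+06.
Correction k=1: B_{2}/2! · (f^{(1)}(25) − f^{(1)}(11)) = 1/12 · (62500.0 − 5324.00) = 4764.67.
Partial sum through k=1: 2.12831e+06.
Correction k=2: B_{4}/4! · (f^{(3)}(25) − f^{(3)}(11)) = −1/720 · (600.000 − 264.000) = -0.466667.
Partial sum through k=2: 2.12831e+06.
Correction k=3: B_{6}/6! · (f^{(5)}(25) − f^{(5)}(11)) = 1/30240 · (0.00000 − 0.00000) = 0.00000.
Partial sum through k=3: 2.12831e+06.
Correction k=4: B_{8}/8! · (f^{(7)}(25) − f^{(7)}(11)) = −1/1209600 · (0.00000 − 0.00000) = 0.00000.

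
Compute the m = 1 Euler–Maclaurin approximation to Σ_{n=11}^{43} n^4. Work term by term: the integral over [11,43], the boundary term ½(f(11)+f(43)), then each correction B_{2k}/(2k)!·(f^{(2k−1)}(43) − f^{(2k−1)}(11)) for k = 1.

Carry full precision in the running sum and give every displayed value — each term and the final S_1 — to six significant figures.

S_1 ≈ 3.11123e+07

Integral: ∫_11^43 x^4 dx = 2.93695e+07.
Boundary: ½(f(11) + f(43)) = ½(14641.0 + 3.41880e+06) = 1.71672e+06.
So far: 3.10862e+07.
Correction k=1: B_{2}/2! · (f^{(1)}(43) − f^{(1)}(11)) = 1/12 · (318028 − 5324.00) = 26058.7.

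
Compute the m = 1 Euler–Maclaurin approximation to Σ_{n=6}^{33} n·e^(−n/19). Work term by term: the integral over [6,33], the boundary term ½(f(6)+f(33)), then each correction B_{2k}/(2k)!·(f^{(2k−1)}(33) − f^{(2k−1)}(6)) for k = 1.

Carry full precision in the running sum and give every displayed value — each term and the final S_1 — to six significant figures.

S_1 ≈ 177.454

The integral term ∫_6^33 x·e^(−x/19) dx = 172.414.
Endpoint term: (f(6) + f(33))/2 = (4.37528 + 5.81049)/2 = 5.09289.
So far: 177.506.
Order-1 term: 1/12 · (-0.129740 − 0.498935) = -0.0523896.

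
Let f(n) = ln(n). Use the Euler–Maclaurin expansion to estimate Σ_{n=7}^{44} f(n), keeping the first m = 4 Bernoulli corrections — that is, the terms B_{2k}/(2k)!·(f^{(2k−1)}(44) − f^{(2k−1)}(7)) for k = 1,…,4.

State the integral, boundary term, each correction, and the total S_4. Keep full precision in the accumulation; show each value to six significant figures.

Integral: ∫_7^44 ln(x) dx = 115.883.
Boundary: ½(f(7) + f(44)) = ½(1.94591 + 3.78419) = 2.86505.
So far: 118.748.
k=1: B_{2}/(2)! × [f^{(1)}(44) − f^{(1)}(7)] = 1/12 × (0.0227273 − 0.142857) = -0.0100108.
After k=1: 118.738.
k=2: B_{4}/(4)! × [f^{(3)}(44) − f^{(3)}(7)] = −1/720 × (2.34786e-05 − 0.00583090) = 8.06587e-06.
After k=2: 118.738.
k=3: B_{6}/(6)! × [f^{(5)}(44) − f^{(5)}(7)] = 1/30240 × (1.45528e-07 − 0.00142798) = -4.72166e-08.
After k=3: 118.738.
k=4: B_{8}/(8)! × [f^{(7)}(44) − f^{(7)}(7)] = −1/1209600 × (2.25509e-09 − 0.000874271) = 7.22775e-10.

S_4 ≈ 118.738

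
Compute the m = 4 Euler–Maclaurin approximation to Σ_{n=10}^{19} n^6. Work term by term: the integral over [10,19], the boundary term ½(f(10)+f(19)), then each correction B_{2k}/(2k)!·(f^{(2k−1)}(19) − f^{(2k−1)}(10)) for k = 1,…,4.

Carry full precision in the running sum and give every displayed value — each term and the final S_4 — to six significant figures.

S_4 ≈ 1.51477e+08

The integral term ∫_10^19 x^6 dx = 1.26267e+08.
Endpoint term: (f(10) + f(19))/2 = (1.00000e+06 + 4.70459e+07)/2 = 2.40229e+07.
Integral + boundary = 1.50290e+08.
k=1: B_{2}/(2)! × [f^{(1)}(19) − f^{(1)}(10)] = 1/12 × (1.48566e+07 − 600000) = 1.18805e+06.
Running total after k=1: 1.51478e+08.
k=2: B_{4}/(4)! × [f^{(3)}(19) − f^{(3)}(10)] = −1/720 × (823080 − 120000) = -976.500.
Running total after k=2: 1.51477e+08.
k=3: B_{6}/(6)! × [f^{(5)}(19) − f^{(5)}(10)] = 1/30240 × (13680.0 − 7200.00) = 0.214286.
Running total after k=3: 1.51477e+08.
k=4: B_{8}/(8)! × [f^{(7)}(19) − f^{(7)}(10)] = −1/1209600 × (0.00000 − 0.00000) = 0.00000.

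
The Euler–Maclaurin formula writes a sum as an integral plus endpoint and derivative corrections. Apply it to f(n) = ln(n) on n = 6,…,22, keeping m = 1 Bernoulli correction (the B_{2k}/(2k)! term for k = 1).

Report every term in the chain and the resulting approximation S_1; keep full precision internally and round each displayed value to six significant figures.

Integral: ∫_6^22 ln(x) dx = 41.2524.
Boundary: ½(f(6) + f(22)) = ½(1.79176 + 3.09104) = 2.44140.
Integral + boundary = 43.6938.
Correction k=1: B_{2}/2! · (f^{(1)}(22) − f^{(1)}(6)) = 1/12 · (0.0454545 − 0.166667) = -0.0101010.

S_1 ≈ 43.6837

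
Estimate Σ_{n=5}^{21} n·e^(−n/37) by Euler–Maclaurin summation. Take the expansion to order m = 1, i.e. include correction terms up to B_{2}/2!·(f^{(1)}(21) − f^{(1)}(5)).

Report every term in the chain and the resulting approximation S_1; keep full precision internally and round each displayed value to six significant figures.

Integral: ∫_5^21 x·e^(−x/37) dx = 140.998.
Boundary: ½(f(5) + f(21)) = ½(4.36799 + 11.9050) = 8.13647.
So far: 149.134.
Correction k=1: B_{2}/2! · (f^{(1)}(21) − f^{(1)}(5)) = 1/12 · (0.245147 − 0.755544) = -0.0425331.

S_1 ≈ 149.092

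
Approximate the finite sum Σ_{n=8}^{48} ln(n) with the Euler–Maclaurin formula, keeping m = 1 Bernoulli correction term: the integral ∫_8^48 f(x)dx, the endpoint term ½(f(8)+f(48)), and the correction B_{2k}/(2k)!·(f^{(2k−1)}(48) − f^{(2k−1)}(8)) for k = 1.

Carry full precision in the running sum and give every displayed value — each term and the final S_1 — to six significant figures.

S_1 ≈ 132.149

∫_8^48 ln(x) dx evaluates to 129.182.
½[f(8) + f(48)] = ½[2.07944 + 3.87120] = 2.97532.
Integral + boundary = 132.157.
Correction k=1: B_{2}/2! · (f^{(1)}(48) − f^{(1)}(8)) = 1/12 · (0.0208333 − 0.125000) = -0.00868056.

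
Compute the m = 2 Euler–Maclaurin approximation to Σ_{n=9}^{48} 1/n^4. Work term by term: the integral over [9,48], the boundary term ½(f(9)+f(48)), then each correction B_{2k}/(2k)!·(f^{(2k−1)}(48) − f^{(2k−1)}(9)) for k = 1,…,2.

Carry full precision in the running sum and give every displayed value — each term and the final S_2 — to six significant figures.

S_2 ≈ 0.000536144

The integral term ∫_9^48 1/x^4 dx = 0.000454233.
Endpoint term: (f(9) + f(48))/2 = (0.000152416 + 1.88380e-07)/2 = 7.63021e-05.
So far: 0.000530535.
Order-1 term: 1/12 · (-1.56983e-08 − (-6.77404e-05)) = 5.64372e-06.
Partial sum through k=1: 0.000536179.
Order-2 term: −1/720 · (-2.04406e-10 − (-2.50890e-05)) = -3.48456e-08.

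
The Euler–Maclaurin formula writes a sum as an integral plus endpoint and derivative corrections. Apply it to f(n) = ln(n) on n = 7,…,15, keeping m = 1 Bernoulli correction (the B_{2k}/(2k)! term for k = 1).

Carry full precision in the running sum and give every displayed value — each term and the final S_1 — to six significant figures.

The integral term ∫_7^15 ln(x) dx = 18.9994.
Endpoint term: (f(7) + f(15))/2 = (1.94591 + 2.70805)/2 = 2.32698.
Running total after boundary: 21.3264.
k=1: B_{2}/(2)! × [f^{(1)}(15) − f^{(1)}(7)] = 1/12 × (0.0666667 − 0.142857) = -0.00634921.

S_1 ≈ 21.3200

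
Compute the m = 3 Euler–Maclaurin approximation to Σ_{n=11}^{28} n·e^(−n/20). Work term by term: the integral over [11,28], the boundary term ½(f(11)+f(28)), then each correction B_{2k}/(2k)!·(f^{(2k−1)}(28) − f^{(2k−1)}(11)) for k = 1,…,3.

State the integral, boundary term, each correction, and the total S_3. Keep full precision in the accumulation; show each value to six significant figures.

Integral: ∫_11^28 x·e^(−x/20) dx = 120.976.
½[f(11) + f(28)] = ½[6.34645 + 6.90471] = 6.62558.
So far: 127.601.
Order-1 term: 1/12 · (-0.0986388 − 0.259627) = -0.0298555.
After k=1: 127.572.
Order-2 term: −1/720 · (0.000986388 − 0.00353382) = 3.53810e-06.
After k=2: 127.572.
Order-3 term: 1/30240 · (5.54843e-06 − 1.60464e-05) = -3.47156e-10.

S_3 ≈ 127.572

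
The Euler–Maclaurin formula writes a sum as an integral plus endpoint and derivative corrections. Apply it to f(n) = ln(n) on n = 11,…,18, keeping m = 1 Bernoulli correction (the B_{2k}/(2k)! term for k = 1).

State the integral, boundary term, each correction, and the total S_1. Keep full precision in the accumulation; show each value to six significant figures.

S_1 ≈ 21.2910

The integral term ∫_11^18 ln(x) dx = 18.6498.
Endpoint term: (f(11) + f(18))/2 = (2.39790 + 2.89037)/2 = 2.64413.
So far: 21.2940.
Correction k=1: B_{2}/2! · (f^{(1)}(18) − f^{(1)}(11)) = 1/12 · (0.0555556 − 0.0909091) = -0.00294613.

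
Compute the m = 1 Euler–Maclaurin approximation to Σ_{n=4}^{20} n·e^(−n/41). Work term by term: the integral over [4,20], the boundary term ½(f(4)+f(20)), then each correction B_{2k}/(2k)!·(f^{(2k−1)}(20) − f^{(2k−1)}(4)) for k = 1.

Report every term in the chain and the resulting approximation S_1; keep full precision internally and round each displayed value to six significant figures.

The integral term ∫_4^20 x·e^(−x/41) dx = 137.956.
Endpoint term: (f(4) + f(20))/2 = (3.62819 + 12.2795)/2 = 7.95382.
So far: 145.910.
Order-1 term: 1/12 · (0.314474 − 0.818555) = -0.0420067.

S_1 ≈ 145.868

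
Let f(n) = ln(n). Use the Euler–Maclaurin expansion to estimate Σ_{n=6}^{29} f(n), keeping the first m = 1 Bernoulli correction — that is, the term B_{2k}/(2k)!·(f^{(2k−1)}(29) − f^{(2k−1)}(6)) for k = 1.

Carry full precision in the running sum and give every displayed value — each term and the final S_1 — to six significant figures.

The integral term ∫_6^29 ln(x) dx = 63.9010.
½[f(6) + f(29)] = ½[1.79176 + 3.36730] = 2.57953.
Running total after boundary: 66.4805.
Order-1 term: 1/12 · (0.0344828 − 0.166667) = -0.0110153.

S_1 ≈ 66.4695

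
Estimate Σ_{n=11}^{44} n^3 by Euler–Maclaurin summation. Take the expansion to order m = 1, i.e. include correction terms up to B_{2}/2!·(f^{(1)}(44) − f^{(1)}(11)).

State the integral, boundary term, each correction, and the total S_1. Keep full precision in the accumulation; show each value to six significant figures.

∫_11^44 x^3 dx evaluates to 933364.
½[f(11) + f(44)] = ½[1331.00 + 85184.0] = 43257.5.
Integral + boundary = 976621.
Order-1 term: 1/12 · (5808.00 − 363.000) = 453.750.

S_1 ≈ 977075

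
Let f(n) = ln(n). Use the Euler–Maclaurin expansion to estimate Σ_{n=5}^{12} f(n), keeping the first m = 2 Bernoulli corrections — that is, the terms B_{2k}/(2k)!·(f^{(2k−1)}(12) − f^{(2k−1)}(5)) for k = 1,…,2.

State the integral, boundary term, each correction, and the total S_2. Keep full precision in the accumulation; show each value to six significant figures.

S_2 ≈ 16.8092

The integral term ∫_5^12 ln(x) dx = 14.7717.
Boundary: ½(f(5) + f(12)) = ½(1.60944 + 2.48491) = 2.04717.
Integral + boundary = 16.8189.
k=1: B_{2}/(2)! × [f^{(1)}(12) − f^{(1)}(5)] = 1/12 × (0.0833333 − 0.200000) = -0.00972222.
Partial sum through k=1: 16.8091.
k=2: B_{4}/(4)! × [f^{(3)}(12) − f^{(3)}(5)] = −1/720 × (0.00115741 − 0.0160000) = 2.06147e-05.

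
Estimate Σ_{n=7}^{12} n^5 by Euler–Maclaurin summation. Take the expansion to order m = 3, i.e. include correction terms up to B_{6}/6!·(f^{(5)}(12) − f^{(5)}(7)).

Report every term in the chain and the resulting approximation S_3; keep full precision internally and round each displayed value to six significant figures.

The integral term ∫_7^12 x^5 dx = 478056.
Endpoint term: (f(7) + f(12))/2 = (16807.0 + 248832)/2 = 132820.
Running total after boundary: 610875.
k=1: B_{2}/(2)! × [f^{(1)}(12) − f^{(1)}(7)] = 1/12 × (103680 − 12005.0) = 7639.58.
Partial sum through k=1: 618515.
k=2: B_{4}/(4)! × [f^{(3)}(12) − f^{(3)}(7)] = −1/720 × (8640.00 − 2940.00) = -7.91667.
Partial sum through k=2: 618507.
k=3: B_{6}/(6)! × [f^{(5)}(12) − f^{(5)}(7)] = 1/30240 × (120.000 − 120.000) = 0.00000.

S_3 ≈ 618507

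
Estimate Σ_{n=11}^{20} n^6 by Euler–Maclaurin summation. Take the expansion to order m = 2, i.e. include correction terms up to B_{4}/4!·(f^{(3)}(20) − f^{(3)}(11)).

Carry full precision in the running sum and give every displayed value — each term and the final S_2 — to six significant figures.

S_2 ≈ 2.14477e+08

The integral term ∫_11^20 x^6 dx = 1.80073e+08.
½[f(11) + f(20)] = ½[1.77156e+06 + 6.40000e+07] = 3.28858e+07.
Running total after boundary: 2.12959e+08.
Correction k=1: B_{2}/2! · (f^{(1)}(20) − f^{(1)}(11)) = 1/12 · (1.92000e+07 − 966306) = 1.51947e+06.
Running total after k=1: 2.14479e+08.
Correction k=2: B_{4}/4! · (f^{(3)}(20) − f^{(3)}(11)) = −1/720 · (960000 − 159720) = -1111.50.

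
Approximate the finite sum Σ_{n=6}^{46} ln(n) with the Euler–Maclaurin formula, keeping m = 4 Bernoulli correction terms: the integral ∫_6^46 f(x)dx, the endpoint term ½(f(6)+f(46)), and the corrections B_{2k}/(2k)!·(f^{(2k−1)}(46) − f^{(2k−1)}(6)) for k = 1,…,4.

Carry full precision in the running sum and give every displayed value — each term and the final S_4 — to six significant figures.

Integral: ∫_6^46 ln(x) dx = 125.367.
½[f(6) + f(46)] = ½[1.79176 + 3.82864] = 2.81020.
So far: 128.177.
Correction k=1: B_{2}/2! · (f^{(1)}(46) − f^{(1)}(6)) = 1/12 · (0.0217391 − 0.166667) = -0.0120773.
Running total after k=1: 128.165.
Correction k=2: B_{4}/4! · (f^{(3)}(46) − f^{(3)}(6)) = −1/720 · (2.05474e-05 − 0.00925926) = 1.28315e-05.
Running total after k=2: 128.165.
Correction k=3: B_{6}/6! · (f^{(5)}(46) − f^{(5)}(6)) = 1/30240 · (1.16526e-07 − 0.00308642) = -1.02060e-07.
Running total after k=3: 128.165.
Correction k=4: B_{8}/8! · (f^{(7)}(46) − f^{(7)}(6)) = −1/1209600 · (1.65207e-09 − 0.00257202) = 2.12633e-09.

S_4 ≈ 128.165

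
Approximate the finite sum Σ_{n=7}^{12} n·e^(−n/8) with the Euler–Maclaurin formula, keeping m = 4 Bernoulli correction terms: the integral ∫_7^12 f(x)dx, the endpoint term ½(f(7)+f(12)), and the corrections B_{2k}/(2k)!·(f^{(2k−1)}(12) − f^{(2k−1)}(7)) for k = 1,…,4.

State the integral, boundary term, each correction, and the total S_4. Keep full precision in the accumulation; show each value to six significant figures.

Integral: ∫_7^12 x·e^(−x/8) dx = 14.3226.
½[f(7) + f(12)] = ½[2.91803 + 2.67756] = 2.79780.
So far: 17.1204.
Order-1 term: 1/12 · (-0.111565 − 0.0521078) = -0.0136394.
Partial sum through k=1: 17.1068.
Order-2 term: −1/720 · (0.00522961 − 0.0138411) = 1.19604e-05.
Partial sum through k=2: 17.1068.
Order-3 term: 1/30240 · (0.000190663 − 0.000419813) = -7.57773e-09.
Partial sum through k=3: 17.1068.
Order-4 term: −1/1209600 · (4.68146e-06 − 9.73999e-06) = 4.18199e-12.

S_4 ≈ 17.1068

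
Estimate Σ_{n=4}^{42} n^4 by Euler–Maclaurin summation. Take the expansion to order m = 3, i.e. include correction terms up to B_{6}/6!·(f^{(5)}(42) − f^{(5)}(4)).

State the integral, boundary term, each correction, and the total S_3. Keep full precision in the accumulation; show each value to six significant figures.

Integral: ∫_4^42 x^4 dx = 2.61380e+07.
Endpoint term: (f(4) + f(42))/2 = (256.000 + 3.11170e+06)/2 = 1.55598e+06.
So far: 2.76940e+07.
Correction k=1: B_{2}/2! · (f^{(1)}(42) − f^{(1)}(4)) = 1/12 · (296352 − 256.000) = 24674.7.
After k=1: 2.77187e+07.
Correction k=2: B_{4}/4! · (f^{(3)}(42) − f^{(3)}(4)) = −1/720 · (1008.00 − 96.0000) = -1.26667.
After k=2: 2.77187e+07.
Correction k=3: B_{6}/6! · (f^{(5)}(42) − f^{(5)}(4)) = 1/30240 · (0.00000 − 0.00000) = 0.00000.

S_3 ≈ 2.77187e+07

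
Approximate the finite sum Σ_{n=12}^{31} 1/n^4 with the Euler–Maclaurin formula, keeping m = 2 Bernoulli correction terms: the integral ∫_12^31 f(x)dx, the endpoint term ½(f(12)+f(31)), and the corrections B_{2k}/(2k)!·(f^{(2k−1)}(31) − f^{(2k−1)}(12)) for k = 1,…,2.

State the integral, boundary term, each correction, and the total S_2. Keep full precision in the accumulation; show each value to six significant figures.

S_2 ≈ 0.000207690

The integral term ∫_12^31 1/x^4 dx = 0.000181712.
Boundary: ½(f(12) + f(31)) = ½(4.82253e-05 + 1.08281e-06) = 2.46541e-05.
Running total after boundary: 0.000206366.
Order-1 term: 1/12 · (-1.39718e-07 − (-1.60751e-05)) = 1.32795e-06.
Partial sum through k=1: 0.000207694.
Order-2 term: −1/720 · (-4.36164e-09 − (-3.34898e-06)) = -4.64530e-09.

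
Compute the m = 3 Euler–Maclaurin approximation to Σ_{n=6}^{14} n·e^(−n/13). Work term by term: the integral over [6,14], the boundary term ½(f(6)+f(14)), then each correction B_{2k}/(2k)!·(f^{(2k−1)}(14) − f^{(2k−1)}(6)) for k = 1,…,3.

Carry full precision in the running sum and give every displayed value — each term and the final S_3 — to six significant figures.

Integral: ∫_6^14 x·e^(−x/13) dx = 36.1220.
Boundary: ½(f(6) + f(14)) = ½(3.78188 + 4.76899) = 4.27543.
Integral + boundary = 40.3974.
k=1: B_{2}/(2)! × [f^{(1)}(14) − f^{(1)}(6)] = 1/12 × (-0.0262032 − 0.339399) = -0.0304669.
Partial sum through k=1: 40.3670.
k=2: B_{4}/(4)! × [f^{(3)}(14) − f^{(3)}(6)] = −1/720 × (0.00387622 − 0.00946761) = 7.76582e-06.
Partial sum through k=2: 40.3670.
k=3: B_{6}/(6)! × [f^{(5)}(14) − f^{(5)}(6)] = 1/30240 × (4.67899e-05 − 0.000100159) = -1.76487e-09.

S_3 ≈ 40.3670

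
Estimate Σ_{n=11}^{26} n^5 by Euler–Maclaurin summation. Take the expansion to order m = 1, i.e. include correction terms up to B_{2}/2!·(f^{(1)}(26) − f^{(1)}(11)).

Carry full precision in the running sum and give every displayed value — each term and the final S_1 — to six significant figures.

The integral term ∫_11^26 x^5 dx = 5.11907e+07.
½[f(11) + f(26)] = ½[161051 + 1.18814e+07] = 6.02121e+06.
So far: 5.72119e+07.
k=1: B_{2}/(2)! × [f^{(1)}(26) − f^{(1)}(11)] = 1/12 × (2.28488e+06 − 73205.0) = 184306.

S_1 ≈ 5.73962e+07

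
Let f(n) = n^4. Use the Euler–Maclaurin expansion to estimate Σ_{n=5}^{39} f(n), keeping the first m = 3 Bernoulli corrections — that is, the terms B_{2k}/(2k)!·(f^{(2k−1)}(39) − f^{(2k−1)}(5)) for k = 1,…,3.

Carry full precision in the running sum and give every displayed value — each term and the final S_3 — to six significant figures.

The integral term ∫_5^39 x^4 dx = 1.80442e+07.
Endpoint term: (f(5) + f(39))/2 = (625.000 + 2.31344e+06)/2 = 1.15703e+06.
So far: 1.92012e+07.
k=1: B_{2}/(2)! × [f^{(1)}(39) − f^{(1)}(5)] = 1/12 × (237276 − 500.000) = 19731.3.
Running total after k=1: 1.92210e+07.
k=2: B_{4}/(4)! × [f^{(3)}(39) − f^{(3)}(5)] = −1/720 × (936.000 − 120.000) = -1.13333.
Running total after k=2: 1.92210e+07.
k=3: B_{6}/(6)! × [f^{(5)}(39) − f^{(5)}(5)] = 1/30240 × (0.00000 − 0.00000) = 0.00000.

S_3 ≈ 1.92210e+07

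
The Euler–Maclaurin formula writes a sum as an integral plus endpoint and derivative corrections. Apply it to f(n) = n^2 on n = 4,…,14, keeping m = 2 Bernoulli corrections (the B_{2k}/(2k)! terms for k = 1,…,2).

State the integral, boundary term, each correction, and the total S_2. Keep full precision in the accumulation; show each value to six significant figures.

S_2 ≈ 1001.00

∫_4^14 x^2 dx evaluates to 893.333.
Boundary: ½(f(4) + f(14)) = ½(16.0000 + 196.000) = 106.000.
Running total after boundary: 999.333.
Order-1 term: 1/12 · (28.0000 − 8.00000) = 1.66667.
After k=1: 1001.00.
Order-2 term: −1/720 · (0.00000 − 0.00000) = 0.00000.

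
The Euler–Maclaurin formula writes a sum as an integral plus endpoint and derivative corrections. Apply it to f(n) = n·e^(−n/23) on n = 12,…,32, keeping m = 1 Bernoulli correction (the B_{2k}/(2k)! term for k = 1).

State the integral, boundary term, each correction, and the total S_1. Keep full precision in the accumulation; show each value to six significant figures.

S_1 ≈ 170.597

∫_12^32 x·e^(−x/23) dx evaluates to 163.088.
Boundary: ½(f(12) + f(32)) = ½(7.12185 + 7.96002) = 7.54094.
Running total after boundary: 170.629.
Order-1 term: 1/12 · (-0.0973372 − 0.283842) = -0.0317649.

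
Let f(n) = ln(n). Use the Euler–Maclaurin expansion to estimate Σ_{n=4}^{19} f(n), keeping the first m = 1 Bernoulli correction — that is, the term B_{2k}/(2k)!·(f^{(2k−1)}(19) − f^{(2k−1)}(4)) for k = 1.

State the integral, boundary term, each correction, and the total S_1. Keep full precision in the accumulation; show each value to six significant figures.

The integral term ∫_4^19 ln(x) dx = 35.3992.
Boundary: ½(f(4) + f(19)) = ½(1.38629 + 2.94444) = 2.16537.
Integral + boundary = 37.5645.
Order-1 term: 1/12 · (0.0526316 − 0.250000) = -0.0164474.

S_1 ≈ 37.5481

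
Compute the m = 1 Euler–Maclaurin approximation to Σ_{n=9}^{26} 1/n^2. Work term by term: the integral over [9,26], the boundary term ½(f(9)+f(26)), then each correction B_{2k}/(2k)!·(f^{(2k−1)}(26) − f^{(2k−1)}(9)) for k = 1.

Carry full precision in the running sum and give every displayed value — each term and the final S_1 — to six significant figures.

∫_9^26 1/x^2 dx evaluates to 0.0726496.
Boundary: ½(f(9) + f(26)) = ½(0.0123457 + 0.00147929) = 0.00691248.
Running total after boundary: 0.0795621.
Order-1 term: 1/12 · (-0.000113792 − (-0.00274348)) = 0.000219141.

S_1 ≈ 0.0797812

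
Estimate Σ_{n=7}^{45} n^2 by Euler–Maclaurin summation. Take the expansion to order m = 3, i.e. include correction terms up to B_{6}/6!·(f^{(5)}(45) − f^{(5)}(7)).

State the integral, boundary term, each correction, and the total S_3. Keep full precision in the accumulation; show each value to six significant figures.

∫_7^45 x^2 dx evaluates to 30260.7.
Endpoint term: (f(7) + f(45))/2 = (49.0000 + 2025.00)/2 = 1037.00.
Running total after boundary: 31297.7.
Order-1 term: 1/12 · (90.0000 − 14.0000) = 6.33333.
After k=1: 31304.0.
Order-2 term: −1/720 · (0.00000 − 0.00000) = 0.00000.
After k=2: 31304.0.
Order-3 term: 1/30240 · (0.00000 − 0.00000) = 0.00000.

S_3 ≈ 31304.0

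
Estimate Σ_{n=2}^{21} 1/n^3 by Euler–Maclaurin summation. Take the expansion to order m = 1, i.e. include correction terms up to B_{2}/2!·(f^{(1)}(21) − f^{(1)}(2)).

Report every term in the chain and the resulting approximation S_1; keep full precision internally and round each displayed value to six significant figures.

The integral term ∫_2^21 1/x^3 dx = 0.123866.
Endpoint term: (f(2) + f(21))/2 = (0.125000 + 0.000107980)/2 = 0.0625540.
Integral + boundary = 0.186420.
Correction k=1: B_{2}/2! · (f^{(1)}(21) − f^{(1)}(2)) = 1/12 · (-1.54257e-05 − (-0.187500)) = 0.0156237.

S_1 ≈ 0.202044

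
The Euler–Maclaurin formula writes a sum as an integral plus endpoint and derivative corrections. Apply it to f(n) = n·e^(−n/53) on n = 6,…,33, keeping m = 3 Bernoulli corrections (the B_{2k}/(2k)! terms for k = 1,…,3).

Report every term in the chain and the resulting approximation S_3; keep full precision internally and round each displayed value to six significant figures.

The integral term ∫_6^33 x·e^(−x/53) dx = 346.820.
½[f(6) + f(33)] = ½[5.35779 + 17.7053] = 11.5316.
So far: 358.352.
Correction k=1: B_{2}/2! · (f^{(1)}(33) − f^{(1)}(6)) = 1/12 · (0.202462 − 0.791875) = -0.0491177.
After k=1: 358.303.
Correction k=2: B_{4}/4! · (f^{(3)}(33) − f^{(3)}(6)) = −1/720 · (0.000454081 − 0.000917695) = 6.43909e-07.
After k=2: 358.303.
Correction k=3: B_{6}/6! · (f^{(5)}(33) − f^{(5)}(6)) = 1/30240 · (2.97645e-07 − 5.53038e-07) = -8.44553e-12.

S_3 ≈ 358.303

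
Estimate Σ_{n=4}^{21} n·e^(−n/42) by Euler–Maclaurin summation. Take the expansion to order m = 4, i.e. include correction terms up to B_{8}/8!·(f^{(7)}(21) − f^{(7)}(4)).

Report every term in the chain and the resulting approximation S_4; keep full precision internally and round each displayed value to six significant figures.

S_4 ≈ 159.754

∫_4^21 x·e^(−x/42) dx evaluates to 151.610.
½[f(4) + f(21)] = ½[3.63663 + 12.7371] = 8.18688.
So far: 159.797.
Order-1 term: 1/12 · (0.303265 − 0.822570) = -0.0432754.
Running total after k=1: 159.754.
Order-2 term: −1/720 · (0.000859596 − 0.00149710) = 8.85422e-07.
Running total after k=2: 159.754.
Order-3 term: 1/30240 · (8.77138e-07 − 1.43304e-06) = -1.83831e-11.
Running total after k=3: 159.754.
Order-4 term: −1/1209600 · (7.18241e-10 − 1.14365e-09) = 3.51690e-16.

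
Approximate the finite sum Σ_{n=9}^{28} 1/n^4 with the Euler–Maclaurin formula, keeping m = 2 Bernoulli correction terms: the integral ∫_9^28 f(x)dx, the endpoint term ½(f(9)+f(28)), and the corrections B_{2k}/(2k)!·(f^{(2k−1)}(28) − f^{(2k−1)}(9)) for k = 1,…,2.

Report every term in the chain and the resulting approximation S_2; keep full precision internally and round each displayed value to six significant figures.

S_2 ≈ 0.000524675

Integral: ∫_9^28 1/x^4 dx = 0.000442063.
½[f(9) + f(28)] = ½[0.000152416 + 1.62693e-06] = 7.70214e-05.
So far: 0.000519084.
k=1: B_{2}/(2)! × [f^{(1)}(28) − f^{(1)}(9)] = 1/12 × (-2.32418e-07 − (-6.77404e-05)) = 5.62566e-06.
Partial sum through k=1: 0.000524710.
k=2: B_{4}/(4)! × [f^{(3)}(28) − f^{(3)}(9)] = −1/720 × (-8.89355e-09 − (-2.50890e-05)) = -3.48335e-08.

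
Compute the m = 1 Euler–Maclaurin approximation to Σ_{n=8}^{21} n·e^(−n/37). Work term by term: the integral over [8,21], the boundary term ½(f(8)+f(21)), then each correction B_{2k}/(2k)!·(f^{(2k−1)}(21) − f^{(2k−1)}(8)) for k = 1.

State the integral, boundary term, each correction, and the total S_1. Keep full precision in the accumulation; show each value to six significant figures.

S_1 ≈ 133.829

∫_8^21 x·e^(−x/37) dx evaluates to 124.686.
½[f(8) + f(21)] = ½[6.44449 + 11.9050] = 9.17472.
So far: 133.861.
Correction k=1: B_{2}/2! · (f^{(1)}(21) − f^{(1)}(8)) = 1/12 · (0.245147 − 0.631386) = -0.0321866.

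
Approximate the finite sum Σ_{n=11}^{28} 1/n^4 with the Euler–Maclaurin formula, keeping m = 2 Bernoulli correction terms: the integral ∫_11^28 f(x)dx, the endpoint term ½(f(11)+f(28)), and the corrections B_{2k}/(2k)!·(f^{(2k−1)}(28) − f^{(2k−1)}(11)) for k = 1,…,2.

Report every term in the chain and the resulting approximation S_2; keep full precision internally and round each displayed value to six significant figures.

The integral term ∫_11^28 1/x^4 dx = 0.000235254.
Boundary: ½(f(11) + f(28)) = ½(6.83013e-05 + 1.62693e-06) = 3.49641e-05.
Running total after boundary: 0.000270218.
Correction k=1: B_{2}/2! · (f^{(1)}(28) − f^{(1)}(11)) = 1/12 · (-2.32418e-07 − (-2.48369e-05)) = 2.05037e-06.
Partial sum through k=1: 0.000272268.
Correction k=2: B_{4}/4! · (f^{(3)}(28) − f^{(3)}(11)) = −1/720 · (-8.89355e-09 − (-6.15790e-06)) = -8.54028e-09.

S_2 ≈ 0.000272260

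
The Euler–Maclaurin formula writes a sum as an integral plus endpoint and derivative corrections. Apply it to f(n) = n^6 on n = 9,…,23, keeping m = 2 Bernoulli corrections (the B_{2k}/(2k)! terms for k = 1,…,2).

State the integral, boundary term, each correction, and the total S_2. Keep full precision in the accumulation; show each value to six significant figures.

S_2 ≈ 5.63191e+08

∫_9^23 x^6 dx evaluates to 4.85720e+08.
Boundary: ½(f(9) + f(23)) = ½(531441 + 1.48036e+08) = 7.42837e+07.
So far: 5.60004e+08.
Correction k=1: B_{2}/2! · (f^{(1)}(23) − f^{(1)}(9)) = 1/12 · (3.86181e+07 − 354294) = 3.18865e+06.
After k=1: 5.63193e+08.
Correction k=2: B_{4}/4! · (f^{(3)}(23) − f^{(3)}(9)) = −1/720 · (1.46004e+06 − 87480.0) = -1906.33.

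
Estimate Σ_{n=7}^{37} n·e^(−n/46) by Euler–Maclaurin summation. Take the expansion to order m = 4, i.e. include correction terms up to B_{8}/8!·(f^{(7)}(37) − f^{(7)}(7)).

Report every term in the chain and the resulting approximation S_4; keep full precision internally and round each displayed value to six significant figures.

S_4 ≈ 396.983

∫_7^37 x·e^(−x/46) dx evaluates to 385.754.
Boundary: ½(f(7) + f(37)) = ½(6.01187 + 16.5530) = 11.2825.
Integral + boundary = 397.036.
k=1: B_{2}/(2)! × [f^{(1)}(37) − f^{(1)}(7)] = 1/12 × (0.0875308 − 0.728146) = -0.0533846.
Running total after k=1: 396.983.
k=2: B_{4}/(4)! × [f^{(3)}(37) − f^{(3)}(7)] = −1/720 × (0.000464220 − 0.00115587) = 9.60627e-07.
Running total after k=2: 396.983.
k=3: B_{6}/(6)! × [f^{(5)}(37) − f^{(5)}(7)] = 1/30240 × (4.19222e-07 − 9.29881e-07) = -1.68869e-11.
Running total after k=3: 396.983.
k=4: B_{8}/(8)! × [f^{(7)}(37) − f^{(7)}(7)] = −1/1209600 × (2.92561e-10 − 6.20751e-10) = 2.71321e-16.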